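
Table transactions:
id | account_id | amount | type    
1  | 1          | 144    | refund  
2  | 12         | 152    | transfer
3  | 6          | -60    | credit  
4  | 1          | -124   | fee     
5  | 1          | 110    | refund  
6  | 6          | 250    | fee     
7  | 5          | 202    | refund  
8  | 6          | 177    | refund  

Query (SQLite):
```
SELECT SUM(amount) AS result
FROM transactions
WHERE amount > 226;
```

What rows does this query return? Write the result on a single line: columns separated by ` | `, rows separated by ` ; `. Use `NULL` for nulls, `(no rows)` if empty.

Rows where amount > 226 → amount values: [250].
SUM of non-NULL values = 250.

250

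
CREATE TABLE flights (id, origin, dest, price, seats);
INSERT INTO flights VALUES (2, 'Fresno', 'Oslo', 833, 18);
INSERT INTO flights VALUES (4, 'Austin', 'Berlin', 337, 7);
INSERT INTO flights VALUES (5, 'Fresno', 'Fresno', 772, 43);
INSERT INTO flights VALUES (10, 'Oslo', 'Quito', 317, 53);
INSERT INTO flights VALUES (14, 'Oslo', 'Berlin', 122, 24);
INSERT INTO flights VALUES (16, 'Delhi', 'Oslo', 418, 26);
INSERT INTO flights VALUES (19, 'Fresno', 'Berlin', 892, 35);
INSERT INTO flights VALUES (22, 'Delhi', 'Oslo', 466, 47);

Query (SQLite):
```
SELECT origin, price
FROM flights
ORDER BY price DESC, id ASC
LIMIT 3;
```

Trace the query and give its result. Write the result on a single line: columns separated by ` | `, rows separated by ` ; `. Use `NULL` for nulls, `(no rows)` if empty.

Sort by price desc, tiebreak id asc: (892, id=19), (833, id=2), (772, id=5), (466, id=22), (418, id=16), (337, id=4) …. Take first 3.

Fresno | 892 ; Fresno | 833 ; Fresno | 772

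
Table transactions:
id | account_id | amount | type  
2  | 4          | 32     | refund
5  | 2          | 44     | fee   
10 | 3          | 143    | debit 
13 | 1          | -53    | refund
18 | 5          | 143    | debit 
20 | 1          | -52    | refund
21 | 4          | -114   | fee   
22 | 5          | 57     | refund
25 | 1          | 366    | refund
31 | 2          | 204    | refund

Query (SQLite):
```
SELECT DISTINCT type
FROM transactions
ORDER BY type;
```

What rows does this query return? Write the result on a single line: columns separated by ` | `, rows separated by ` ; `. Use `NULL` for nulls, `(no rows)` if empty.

debit ; fee ; refund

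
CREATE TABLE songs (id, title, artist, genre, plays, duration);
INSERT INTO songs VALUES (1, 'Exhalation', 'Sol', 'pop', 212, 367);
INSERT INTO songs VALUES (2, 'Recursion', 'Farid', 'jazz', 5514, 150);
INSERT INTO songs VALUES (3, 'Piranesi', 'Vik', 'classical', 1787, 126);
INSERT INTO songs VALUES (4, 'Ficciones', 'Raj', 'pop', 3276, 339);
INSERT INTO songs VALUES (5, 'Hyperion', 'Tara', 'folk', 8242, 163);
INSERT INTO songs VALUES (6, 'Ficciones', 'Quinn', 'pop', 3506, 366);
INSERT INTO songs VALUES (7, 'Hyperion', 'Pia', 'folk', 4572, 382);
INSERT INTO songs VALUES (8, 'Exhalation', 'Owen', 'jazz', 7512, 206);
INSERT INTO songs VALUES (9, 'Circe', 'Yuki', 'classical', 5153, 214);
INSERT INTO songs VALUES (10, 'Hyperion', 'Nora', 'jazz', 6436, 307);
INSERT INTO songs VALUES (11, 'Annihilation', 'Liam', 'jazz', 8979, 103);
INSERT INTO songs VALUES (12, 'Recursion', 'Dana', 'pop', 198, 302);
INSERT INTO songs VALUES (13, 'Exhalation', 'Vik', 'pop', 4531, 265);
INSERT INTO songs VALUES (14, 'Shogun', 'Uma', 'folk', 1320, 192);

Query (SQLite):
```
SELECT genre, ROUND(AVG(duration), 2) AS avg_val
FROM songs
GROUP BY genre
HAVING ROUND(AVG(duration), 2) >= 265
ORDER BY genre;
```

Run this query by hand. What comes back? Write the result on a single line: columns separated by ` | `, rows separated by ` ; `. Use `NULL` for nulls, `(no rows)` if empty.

pop | 327.8

Partition songs by genre; compute ROUND(AVG(duration), 2) within each group.
HAVING: keep groups where ROUND(AVG(duration), 2) >= 265.
  classical: ids {3, 9} → ROUND(AVG(duration), 2)=170
  folk: ids {5, 7, 14} → ROUND(AVG(duration), 2)=245.67
  jazz: ids {2, 8, 10, 11} → ROUND(AVG(duration), 2)=191.5
  pop: ids {1, 4, 6, 12, 13} → ROUND(AVG(duration), 2)=327.8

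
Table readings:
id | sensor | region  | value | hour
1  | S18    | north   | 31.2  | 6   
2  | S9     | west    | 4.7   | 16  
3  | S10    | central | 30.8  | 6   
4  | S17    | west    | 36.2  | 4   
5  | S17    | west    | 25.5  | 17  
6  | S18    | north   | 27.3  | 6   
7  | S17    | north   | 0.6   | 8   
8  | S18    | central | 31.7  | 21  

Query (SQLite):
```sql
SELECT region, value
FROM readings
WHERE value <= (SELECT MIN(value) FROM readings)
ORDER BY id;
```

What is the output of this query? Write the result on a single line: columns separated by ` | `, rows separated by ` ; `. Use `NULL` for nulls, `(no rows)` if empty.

Scalar subquery: MIN(value) over all readings rows = 0.6.
Keep rows where value <= that value.

north | 0.6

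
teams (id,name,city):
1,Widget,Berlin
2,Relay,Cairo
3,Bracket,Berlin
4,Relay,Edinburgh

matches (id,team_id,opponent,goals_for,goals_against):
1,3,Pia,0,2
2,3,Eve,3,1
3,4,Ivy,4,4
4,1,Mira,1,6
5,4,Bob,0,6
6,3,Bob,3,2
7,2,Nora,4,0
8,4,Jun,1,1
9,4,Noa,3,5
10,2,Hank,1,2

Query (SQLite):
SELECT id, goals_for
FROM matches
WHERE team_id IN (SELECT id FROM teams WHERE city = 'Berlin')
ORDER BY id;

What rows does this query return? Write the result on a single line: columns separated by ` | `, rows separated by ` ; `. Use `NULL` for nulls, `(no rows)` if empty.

Inner query: teams.id where city = 'Berlin'.
Outer: keep matches rows whose team_id is in that set.
Inner query → {1, 3}

1 | 0 ; 2 | 3 ; 4 | 1 ; 6 | 3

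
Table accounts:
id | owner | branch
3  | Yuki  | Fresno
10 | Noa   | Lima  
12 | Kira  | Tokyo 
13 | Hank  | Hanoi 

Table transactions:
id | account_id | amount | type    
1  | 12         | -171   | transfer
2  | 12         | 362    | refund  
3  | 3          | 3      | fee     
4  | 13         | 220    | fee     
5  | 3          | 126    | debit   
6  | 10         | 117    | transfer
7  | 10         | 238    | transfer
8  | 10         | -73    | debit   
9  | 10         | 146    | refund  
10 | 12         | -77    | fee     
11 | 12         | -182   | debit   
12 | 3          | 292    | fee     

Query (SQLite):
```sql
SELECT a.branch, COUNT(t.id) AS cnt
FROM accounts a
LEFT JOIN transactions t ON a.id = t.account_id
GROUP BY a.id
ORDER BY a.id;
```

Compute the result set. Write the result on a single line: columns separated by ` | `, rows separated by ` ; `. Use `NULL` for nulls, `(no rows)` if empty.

LEFT JOIN keeps every accounts row; unmatched ones get NULL for transactions columns.
Group by accounts.id and compute COUNT(t.id). COUNT(col) of an all-NULL group is 0.
  3: ids {3, 5, 12} → COUNT(t.id)=3
  10: ids {6, 7, 8, 9} → COUNT(t.id)=4
  12: ids {1, 2, 10, 11} → COUNT(t.id)=4
  13: ids {4} → COUNT(t.id)=1

Fresno | 3 ; Lima | 4 ; Tokyo | 4 ; Hanoi | 1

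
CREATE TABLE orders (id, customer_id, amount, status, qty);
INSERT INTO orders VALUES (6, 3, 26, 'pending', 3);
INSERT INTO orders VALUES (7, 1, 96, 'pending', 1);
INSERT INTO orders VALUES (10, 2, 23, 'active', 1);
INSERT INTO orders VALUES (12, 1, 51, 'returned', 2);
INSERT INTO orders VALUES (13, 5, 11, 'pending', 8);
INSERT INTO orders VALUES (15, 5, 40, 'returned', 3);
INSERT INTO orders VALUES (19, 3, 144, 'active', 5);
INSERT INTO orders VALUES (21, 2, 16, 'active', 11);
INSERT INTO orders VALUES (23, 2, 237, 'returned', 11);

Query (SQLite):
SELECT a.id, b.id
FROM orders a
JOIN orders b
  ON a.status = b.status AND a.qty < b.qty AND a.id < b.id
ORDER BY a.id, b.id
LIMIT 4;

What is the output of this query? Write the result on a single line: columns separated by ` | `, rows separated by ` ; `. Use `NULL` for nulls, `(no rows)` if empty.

6 | 13 ; 7 | 13 ; 10 | 19 ; 10 | 21

Pairs (a,b) with same status, a.qty < b.qty, a.id < b.id.
status groups: active:{10,19,21} pending:{6,7,13} returned:{12,15,23}
Ordered by (a.id, b.id); first 4.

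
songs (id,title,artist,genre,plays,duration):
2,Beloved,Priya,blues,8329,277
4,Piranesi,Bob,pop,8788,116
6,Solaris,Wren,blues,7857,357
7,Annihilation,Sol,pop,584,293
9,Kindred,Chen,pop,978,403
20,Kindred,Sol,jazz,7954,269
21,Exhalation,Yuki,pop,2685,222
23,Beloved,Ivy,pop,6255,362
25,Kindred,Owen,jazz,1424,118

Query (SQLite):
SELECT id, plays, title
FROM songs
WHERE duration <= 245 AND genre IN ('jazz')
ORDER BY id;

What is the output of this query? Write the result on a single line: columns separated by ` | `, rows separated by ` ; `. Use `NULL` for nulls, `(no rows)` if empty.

25 | 1424 | Kindred

duration <= 245: ids {4, 21, 25}
genre IN ('jazz'): ids {20, 25}
Combine with AND.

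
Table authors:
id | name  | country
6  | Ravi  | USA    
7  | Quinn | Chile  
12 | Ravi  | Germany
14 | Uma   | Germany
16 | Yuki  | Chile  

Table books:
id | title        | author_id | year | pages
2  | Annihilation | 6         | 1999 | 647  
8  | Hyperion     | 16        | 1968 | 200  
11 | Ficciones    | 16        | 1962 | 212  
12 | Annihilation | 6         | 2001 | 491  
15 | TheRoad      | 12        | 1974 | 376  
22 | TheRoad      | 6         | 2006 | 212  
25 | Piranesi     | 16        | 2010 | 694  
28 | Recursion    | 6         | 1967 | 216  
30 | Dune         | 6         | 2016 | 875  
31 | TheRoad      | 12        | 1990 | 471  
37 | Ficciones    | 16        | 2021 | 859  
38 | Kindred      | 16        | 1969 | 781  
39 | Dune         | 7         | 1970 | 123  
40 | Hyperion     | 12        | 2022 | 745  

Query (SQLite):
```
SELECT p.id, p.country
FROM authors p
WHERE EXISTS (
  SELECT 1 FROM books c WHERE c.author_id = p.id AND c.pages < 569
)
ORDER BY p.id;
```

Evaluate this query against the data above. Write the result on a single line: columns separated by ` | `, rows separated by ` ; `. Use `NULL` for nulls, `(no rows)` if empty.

6 | USA ; 7 | Chile ; 12 | Germany ; 16 | Chile

For each authors row, check whether any books with matching author_id has pages < 569.
Keep rows where that is true.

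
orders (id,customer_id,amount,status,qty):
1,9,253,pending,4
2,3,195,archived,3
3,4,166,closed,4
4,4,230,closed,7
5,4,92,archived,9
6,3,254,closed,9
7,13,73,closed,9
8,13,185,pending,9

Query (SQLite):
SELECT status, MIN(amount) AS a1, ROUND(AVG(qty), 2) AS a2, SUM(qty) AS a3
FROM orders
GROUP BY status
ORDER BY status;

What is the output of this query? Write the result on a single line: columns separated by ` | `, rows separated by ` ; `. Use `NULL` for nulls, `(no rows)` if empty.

Group orders by status.
Per group compute: MIN(amount), ROUND(AVG(qty), 2), SUM(qty).
  archived: ids {2, 5} → MIN(amount)=92, ROUND(AVG(qty), 2)=6, SUM(qty)=12
  closed: ids {3, 4, 6, 7} → MIN(amount)=73, ROUND(AVG(qty), 2)=7.25, SUM(qty)=29
  pending: ids {1, 8} → MIN(amount)=185, ROUND(AVG(qty), 2)=6.5, SUM(qty)=13

archived | 92 | 6 | 12 ; closed | 73 | 7.25 | 29 ; pending | 185 | 6.5 | 13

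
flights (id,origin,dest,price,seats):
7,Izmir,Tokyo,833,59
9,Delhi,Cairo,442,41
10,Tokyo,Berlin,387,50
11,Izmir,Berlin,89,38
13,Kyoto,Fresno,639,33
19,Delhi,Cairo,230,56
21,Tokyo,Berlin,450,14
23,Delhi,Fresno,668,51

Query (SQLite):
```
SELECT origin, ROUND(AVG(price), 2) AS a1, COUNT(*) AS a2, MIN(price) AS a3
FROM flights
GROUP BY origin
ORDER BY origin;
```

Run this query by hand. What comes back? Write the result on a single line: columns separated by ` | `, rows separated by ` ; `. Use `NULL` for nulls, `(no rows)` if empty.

Delhi | 446.67 | 3 | 230 ; Izmir | 461 | 2 | 89 ; Kyoto | 639 | 1 | 639 ; Tokyo | 418.5 | 2 | 387

Group flights by origin.
Per group compute: ROUND(AVG(price), 2), COUNT(*), MIN(price).
  Delhi: ids {9, 19, 23} → ROUND(AVG(price), 2)=446.67, COUNT(*)=3, MIN(price)=230
  Izmir: ids {7, 11} → ROUND(AVG(price), 2)=461, COUNT(*)=2, MIN(price)=89
  Kyoto: ids {13} → ROUND(AVG(price), 2)=639, COUNT(*)=1, MIN(price)=639
  Tokyo: ids {10, 21} → ROUND(AVG(price), 2)=418.5, COUNT(*)=2, MIN(price)=387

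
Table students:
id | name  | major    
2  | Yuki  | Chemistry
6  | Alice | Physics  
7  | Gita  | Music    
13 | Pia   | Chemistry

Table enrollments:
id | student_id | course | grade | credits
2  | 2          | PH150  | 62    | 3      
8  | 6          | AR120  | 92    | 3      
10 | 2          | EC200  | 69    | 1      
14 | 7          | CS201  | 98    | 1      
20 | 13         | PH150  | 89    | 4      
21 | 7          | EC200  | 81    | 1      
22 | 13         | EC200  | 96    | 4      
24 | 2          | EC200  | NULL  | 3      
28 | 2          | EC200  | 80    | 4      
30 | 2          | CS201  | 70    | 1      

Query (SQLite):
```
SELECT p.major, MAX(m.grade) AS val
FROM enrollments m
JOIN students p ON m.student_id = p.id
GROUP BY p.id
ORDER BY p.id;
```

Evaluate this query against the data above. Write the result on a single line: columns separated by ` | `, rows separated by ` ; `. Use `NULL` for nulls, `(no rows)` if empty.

Chemistry | 80 ; Physics | 92 ; Music | 98 ; Chemistry | 96

Join each enrollments row to its students via student_id.
Group joined rows by students.id; compute MAX(m.grade) per group.
  2: ids {2, 10, 24, 28, 30} → MAX(m.grade)=80
  6: ids {8} → MAX(m.grade)=92
  7: ids {14, 21} → MAX(m.grade)=98
  13: ids {20, 22} → MAX(m.grade)=96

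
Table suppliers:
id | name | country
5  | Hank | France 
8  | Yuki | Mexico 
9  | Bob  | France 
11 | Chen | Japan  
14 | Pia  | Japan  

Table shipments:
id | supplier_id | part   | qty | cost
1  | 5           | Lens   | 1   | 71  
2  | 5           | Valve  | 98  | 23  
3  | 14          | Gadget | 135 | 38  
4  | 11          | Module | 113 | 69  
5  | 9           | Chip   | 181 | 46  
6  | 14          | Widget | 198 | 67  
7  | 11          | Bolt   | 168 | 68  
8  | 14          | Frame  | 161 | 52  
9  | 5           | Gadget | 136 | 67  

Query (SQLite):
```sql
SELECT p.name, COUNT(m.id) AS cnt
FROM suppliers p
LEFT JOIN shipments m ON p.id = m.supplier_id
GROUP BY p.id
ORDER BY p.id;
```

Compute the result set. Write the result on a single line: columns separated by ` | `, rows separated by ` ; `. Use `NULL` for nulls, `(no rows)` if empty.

Hank | 3 ; Yuki | 0 ; Bob | 1 ; Chen | 2 ; Pia | 3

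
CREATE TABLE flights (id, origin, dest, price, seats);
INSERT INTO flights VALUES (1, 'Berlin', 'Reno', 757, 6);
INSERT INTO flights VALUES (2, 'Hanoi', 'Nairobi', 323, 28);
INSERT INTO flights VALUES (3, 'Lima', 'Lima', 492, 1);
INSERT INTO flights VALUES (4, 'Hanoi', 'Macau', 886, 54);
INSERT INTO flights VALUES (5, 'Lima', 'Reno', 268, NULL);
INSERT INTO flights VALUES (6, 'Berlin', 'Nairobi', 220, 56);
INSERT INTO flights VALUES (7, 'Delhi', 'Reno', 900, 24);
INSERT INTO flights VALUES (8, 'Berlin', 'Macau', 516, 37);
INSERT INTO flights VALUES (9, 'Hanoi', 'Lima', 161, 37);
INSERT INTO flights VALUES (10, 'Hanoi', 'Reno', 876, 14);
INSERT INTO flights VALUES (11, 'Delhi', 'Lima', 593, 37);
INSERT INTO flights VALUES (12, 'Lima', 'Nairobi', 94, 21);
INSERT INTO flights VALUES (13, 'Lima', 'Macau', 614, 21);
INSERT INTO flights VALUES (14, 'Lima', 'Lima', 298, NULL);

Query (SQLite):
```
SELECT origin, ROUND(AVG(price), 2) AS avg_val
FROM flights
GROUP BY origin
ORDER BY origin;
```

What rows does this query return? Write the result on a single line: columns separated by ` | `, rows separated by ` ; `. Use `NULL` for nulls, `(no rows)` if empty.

Berlin | 497.67 ; Delhi | 746.5 ; Hanoi | 561.5 ; Lima | 353.2

Partition flights by origin; compute ROUND(AVG(price), 2) within each group.
  Berlin: ids {1, 6, 8} → ROUND(AVG(price), 2)=497.67
  Delhi: ids {7, 11} → ROUND(AVG(price), 2)=746.5
  Hanoi: ids {2, 4, 9, 10} → ROUND(AVG(price), 2)=561.5
  Lima: ids {3, 5, 12, 13, 14} → ROUND(AVG(price), 2)=353.2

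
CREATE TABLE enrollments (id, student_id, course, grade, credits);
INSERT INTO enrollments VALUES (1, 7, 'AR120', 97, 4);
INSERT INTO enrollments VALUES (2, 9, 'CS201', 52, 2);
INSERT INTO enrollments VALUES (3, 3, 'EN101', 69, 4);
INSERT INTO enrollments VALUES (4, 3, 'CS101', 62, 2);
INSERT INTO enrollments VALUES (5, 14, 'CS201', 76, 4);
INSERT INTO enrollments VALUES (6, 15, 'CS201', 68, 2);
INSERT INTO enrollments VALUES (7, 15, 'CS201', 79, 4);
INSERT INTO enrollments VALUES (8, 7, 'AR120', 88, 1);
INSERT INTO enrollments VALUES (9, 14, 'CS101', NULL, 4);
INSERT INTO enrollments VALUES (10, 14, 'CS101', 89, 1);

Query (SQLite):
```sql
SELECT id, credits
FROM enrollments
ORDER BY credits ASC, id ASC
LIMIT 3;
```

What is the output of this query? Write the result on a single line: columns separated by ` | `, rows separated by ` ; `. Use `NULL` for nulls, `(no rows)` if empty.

Sort by credits asc, tiebreak id asc: (1, id=8), (1, id=10), (2, id=2), (2, id=4), (2, id=6), (4, id=1) …. Take first 3.

8 | 1 ; 10 | 1 ; 2 | 2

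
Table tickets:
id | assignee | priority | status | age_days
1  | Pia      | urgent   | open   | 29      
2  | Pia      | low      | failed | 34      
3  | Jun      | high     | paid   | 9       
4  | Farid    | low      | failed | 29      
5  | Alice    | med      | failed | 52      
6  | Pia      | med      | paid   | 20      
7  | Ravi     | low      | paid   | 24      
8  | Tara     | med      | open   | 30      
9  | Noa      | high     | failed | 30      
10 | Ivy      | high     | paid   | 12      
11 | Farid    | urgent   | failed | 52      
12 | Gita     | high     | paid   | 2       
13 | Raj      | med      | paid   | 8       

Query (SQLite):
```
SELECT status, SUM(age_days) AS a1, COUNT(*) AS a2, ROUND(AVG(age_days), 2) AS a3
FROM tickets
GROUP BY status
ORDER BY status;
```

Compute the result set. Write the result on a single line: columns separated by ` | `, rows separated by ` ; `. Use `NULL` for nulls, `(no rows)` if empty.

Group tickets by status.
Per group compute: SUM(age_days), COUNT(*), ROUND(AVG(age_days), 2).
  failed: ids {2, 4, 5, 9, 11} → SUM(age_days)=197, COUNT(*)=5, ROUND(AVG(age_days), 2)=39.4
  open: ids {1, 8} → SUM(age_days)=59, COUNT(*)=2, ROUND(AVG(age_days), 2)=29.5
  paid: ids {3, 6, 7, 10, 12, 13} → SUM(age_days)=75, COUNT(*)=6, ROUND(AVG(age_days), 2)=12.5

failed | 197 | 5 | 39.4 ; open | 59 | 2 | 29.5 ; paid | 75 | 6 | 12.5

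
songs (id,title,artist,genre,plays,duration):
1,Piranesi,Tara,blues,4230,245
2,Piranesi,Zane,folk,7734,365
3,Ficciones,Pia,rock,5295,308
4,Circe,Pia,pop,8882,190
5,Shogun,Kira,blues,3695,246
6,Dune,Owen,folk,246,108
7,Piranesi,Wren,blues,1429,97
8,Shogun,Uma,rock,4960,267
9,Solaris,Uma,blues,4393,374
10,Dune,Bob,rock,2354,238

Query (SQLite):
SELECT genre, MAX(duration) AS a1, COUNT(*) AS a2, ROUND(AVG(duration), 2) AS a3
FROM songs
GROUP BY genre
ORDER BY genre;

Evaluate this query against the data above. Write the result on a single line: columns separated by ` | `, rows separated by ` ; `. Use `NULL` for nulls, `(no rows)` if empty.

blues | 374 | 4 | 240.5 ; folk | 365 | 2 | 236.5 ; pop | 190 | 1 | 190 ; rock | 308 | 3 | 271

Group songs by genre.
Per group compute: MAX(duration), COUNT(*), ROUND(AVG(duration), 2).
  blues: ids {1, 5, 7, 9} → MAX(duration)=374, COUNT(*)=4, ROUND(AVG(duration), 2)=240.5
  folk: ids {2, 6} → MAX(duration)=365, COUNT(*)=2, ROUND(AVG(duration), 2)=236.5
  pop: ids {4} → MAX(duration)=190, COUNT(*)=1, ROUND(AVG(duration), 2)=190
  rock: ids {3, 8, 10} → MAX(duration)=308, COUNT(*)=3, ROUND(AVG(duration), 2)=271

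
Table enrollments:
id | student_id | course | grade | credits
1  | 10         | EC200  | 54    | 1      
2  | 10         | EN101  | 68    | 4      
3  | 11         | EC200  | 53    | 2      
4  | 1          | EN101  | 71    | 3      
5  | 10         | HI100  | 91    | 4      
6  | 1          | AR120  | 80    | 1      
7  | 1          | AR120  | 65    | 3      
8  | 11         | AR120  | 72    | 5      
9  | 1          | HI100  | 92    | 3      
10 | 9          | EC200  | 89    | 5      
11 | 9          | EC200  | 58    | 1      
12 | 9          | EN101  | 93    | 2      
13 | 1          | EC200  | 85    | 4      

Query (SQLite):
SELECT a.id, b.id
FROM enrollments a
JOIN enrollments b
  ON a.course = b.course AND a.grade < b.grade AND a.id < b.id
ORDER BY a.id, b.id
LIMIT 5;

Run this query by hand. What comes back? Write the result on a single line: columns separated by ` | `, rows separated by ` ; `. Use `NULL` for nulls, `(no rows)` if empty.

Pairs (a,b) with same course, a.grade < b.grade, a.id < b.id.
course groups: AR120:{6,7,8} EC200:{1,3,10,11,13} EN101:{2,4,12} HI100:{5,9}
Ordered by (a.id, b.id); first 5.

1 | 10 ; 1 | 11 ; 1 | 13 ; 2 | 4 ; 2 | 12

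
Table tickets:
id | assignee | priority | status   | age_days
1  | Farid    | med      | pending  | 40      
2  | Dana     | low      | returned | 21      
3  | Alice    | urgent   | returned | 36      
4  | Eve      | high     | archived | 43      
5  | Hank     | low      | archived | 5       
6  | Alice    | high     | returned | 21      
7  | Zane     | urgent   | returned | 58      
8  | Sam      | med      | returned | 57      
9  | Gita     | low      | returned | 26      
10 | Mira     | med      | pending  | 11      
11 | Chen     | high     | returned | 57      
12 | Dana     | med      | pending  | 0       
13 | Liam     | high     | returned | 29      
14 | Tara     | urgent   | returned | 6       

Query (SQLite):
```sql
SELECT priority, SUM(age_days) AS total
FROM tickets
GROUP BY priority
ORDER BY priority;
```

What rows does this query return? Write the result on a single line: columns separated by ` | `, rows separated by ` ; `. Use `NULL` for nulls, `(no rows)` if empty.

high | 150 ; low | 52 ; med | 108 ; urgent | 100

Partition tickets by priority; compute SUM(age_days) within each group.
  high: ids {4, 6, 11, 13} → SUM(age_days)=150
  low: ids {2, 5, 9} → SUM(age_days)=52
  med: ids {1, 8, 10, 12} → SUM(age_days)=108
  urgent: ids {3, 7, 14} → SUM(age_days)=100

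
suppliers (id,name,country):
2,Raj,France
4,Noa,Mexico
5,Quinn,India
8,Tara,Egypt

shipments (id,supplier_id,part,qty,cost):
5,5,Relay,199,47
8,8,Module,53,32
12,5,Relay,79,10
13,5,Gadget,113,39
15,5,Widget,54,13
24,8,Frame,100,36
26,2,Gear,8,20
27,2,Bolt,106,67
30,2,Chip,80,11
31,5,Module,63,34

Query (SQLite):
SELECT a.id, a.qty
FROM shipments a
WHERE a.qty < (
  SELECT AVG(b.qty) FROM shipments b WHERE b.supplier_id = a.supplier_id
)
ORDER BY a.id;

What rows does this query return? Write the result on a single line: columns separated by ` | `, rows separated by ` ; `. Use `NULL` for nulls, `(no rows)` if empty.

For each shipments row a, compute AVG(qty) over rows sharing a.supplier_id.
Keep row a if a.qty < that per-group AVG.
  supplier_id=2: AVG(qty) = 64.666667
  supplier_id=5: AVG(qty) = 101.6
  supplier_id=8: AVG(qty) = 76.5

8 | 53 ; 12 | 79 ; 15 | 54 ; 26 | 8 ; 31 | 63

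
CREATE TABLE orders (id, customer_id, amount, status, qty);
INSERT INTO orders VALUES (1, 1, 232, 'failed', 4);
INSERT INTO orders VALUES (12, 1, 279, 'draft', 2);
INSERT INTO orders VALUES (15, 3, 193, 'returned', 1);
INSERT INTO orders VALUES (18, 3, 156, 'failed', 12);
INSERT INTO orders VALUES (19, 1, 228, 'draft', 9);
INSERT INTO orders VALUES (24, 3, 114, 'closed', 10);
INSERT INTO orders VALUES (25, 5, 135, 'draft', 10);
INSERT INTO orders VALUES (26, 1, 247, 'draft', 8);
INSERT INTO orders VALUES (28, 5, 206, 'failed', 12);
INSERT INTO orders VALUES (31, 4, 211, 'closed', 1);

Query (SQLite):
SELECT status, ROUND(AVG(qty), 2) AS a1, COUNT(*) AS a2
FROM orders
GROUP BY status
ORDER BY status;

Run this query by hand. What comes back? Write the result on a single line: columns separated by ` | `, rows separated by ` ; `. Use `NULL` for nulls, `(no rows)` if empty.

Group orders by status.
Per group compute: ROUND(AVG(qty), 2), COUNT(*).
  closed: ids {24, 31} → ROUND(AVG(qty), 2)=5.5, COUNT(*)=2
  draft: ids {12, 19, 25, 26} → ROUND(AVG(qty), 2)=7.25, COUNT(*)=4
  failed: ids {1, 18, 28} → ROUND(AVG(qty), 2)=9.33, COUNT(*)=3
  returned: ids {15} → ROUND(AVG(qty), 2)=1, COUNT(*)=1

closed | 5.5 | 2 ; draft | 7.25 | 4 ; failed | 9.33 | 3 ; returned | 1 | 1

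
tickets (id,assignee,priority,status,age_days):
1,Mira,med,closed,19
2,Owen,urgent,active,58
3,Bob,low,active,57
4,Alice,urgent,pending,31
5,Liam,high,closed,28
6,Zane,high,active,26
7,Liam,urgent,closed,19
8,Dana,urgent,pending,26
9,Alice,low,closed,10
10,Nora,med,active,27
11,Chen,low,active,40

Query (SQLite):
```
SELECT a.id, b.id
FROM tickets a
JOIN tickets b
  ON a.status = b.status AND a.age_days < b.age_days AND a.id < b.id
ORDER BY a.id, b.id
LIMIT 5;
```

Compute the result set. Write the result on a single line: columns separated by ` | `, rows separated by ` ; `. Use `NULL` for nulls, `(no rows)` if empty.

1 | 5 ; 6 | 10 ; 6 | 11 ; 10 | 11

Pairs (a,b) with same status, a.age_days < b.age_days, a.id < b.id.
status groups: active:{2,3,6,10,11} closed:{1,5,7,9} pending:{4,8}
Ordered by (a.id, b.id); first 5.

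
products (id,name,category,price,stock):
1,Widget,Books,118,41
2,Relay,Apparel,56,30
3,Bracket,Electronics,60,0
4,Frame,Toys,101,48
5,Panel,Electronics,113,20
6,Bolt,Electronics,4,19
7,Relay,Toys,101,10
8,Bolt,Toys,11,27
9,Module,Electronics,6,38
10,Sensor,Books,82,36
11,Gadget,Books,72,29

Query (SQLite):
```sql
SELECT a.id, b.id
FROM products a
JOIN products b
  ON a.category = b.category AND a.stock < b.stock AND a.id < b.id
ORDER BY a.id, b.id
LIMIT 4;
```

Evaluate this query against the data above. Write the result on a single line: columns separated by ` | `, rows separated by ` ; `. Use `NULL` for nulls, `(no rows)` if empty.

3 | 5 ; 3 | 6 ; 3 | 9 ; 5 | 9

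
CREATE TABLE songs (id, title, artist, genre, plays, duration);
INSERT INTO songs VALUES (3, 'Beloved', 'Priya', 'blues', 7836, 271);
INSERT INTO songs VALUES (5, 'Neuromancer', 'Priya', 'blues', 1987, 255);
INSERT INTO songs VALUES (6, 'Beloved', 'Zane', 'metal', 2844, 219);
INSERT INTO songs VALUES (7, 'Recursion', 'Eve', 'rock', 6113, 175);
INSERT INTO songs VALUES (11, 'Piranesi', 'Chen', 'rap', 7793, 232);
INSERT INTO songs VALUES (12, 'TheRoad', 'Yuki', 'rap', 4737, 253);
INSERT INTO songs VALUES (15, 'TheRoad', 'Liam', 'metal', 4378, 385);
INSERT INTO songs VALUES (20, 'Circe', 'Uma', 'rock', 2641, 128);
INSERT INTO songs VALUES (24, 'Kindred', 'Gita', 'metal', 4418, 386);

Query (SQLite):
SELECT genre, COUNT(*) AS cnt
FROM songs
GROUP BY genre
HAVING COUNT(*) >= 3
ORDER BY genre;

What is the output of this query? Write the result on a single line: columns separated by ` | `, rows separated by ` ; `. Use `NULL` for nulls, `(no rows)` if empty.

metal | 3

Partition songs by genre; compute COUNT(*) within each group.
HAVING: keep groups with count ≥ 3.
  blues: ids {3, 5} → COUNT(*)=2
  metal: ids {6, 15, 24} → COUNT(*)=3
  rap: ids {11, 12} → COUNT(*)=2
  rock: ids {7, 20} → COUNT(*)=2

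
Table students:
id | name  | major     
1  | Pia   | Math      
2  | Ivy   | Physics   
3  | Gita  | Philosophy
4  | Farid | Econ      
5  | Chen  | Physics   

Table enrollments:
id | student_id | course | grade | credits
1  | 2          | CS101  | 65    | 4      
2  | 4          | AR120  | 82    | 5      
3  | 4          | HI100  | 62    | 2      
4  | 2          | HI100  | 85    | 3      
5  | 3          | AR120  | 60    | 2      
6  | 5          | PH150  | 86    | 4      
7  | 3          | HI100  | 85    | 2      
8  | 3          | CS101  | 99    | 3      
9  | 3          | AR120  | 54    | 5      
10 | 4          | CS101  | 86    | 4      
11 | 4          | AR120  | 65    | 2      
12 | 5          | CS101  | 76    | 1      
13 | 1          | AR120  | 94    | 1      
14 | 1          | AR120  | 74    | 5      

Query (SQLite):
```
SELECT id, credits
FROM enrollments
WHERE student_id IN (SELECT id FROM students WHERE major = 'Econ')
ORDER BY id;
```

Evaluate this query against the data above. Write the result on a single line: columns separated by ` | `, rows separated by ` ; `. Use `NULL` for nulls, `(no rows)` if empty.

2 | 5 ; 3 | 2 ; 10 | 4 ; 11 | 2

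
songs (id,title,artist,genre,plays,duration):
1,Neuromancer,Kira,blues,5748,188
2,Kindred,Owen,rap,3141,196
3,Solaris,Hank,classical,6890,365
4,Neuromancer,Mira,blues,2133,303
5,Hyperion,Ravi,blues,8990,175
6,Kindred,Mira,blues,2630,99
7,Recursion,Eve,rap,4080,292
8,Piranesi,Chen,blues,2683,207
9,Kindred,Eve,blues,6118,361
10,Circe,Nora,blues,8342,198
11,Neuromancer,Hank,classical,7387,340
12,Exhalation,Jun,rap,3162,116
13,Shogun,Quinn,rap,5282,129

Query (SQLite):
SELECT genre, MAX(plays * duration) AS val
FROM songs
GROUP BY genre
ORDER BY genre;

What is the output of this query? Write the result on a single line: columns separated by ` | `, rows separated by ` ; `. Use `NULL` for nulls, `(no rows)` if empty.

blues | 2208598 ; classical | 2514850 ; rap | 1191360

For each row compute plays * duration.
Group by genre; take MAX of the expression per group.
  blues: ids {1, 4, 5, 6, 8, 9, 10} → MAX(plays * duration)=2208598
  classical: ids {3, 11} → MAX(plays * duration)=2514850
  rap: ids {2, 7, 12, 13} → MAX(plays * duration)=1191360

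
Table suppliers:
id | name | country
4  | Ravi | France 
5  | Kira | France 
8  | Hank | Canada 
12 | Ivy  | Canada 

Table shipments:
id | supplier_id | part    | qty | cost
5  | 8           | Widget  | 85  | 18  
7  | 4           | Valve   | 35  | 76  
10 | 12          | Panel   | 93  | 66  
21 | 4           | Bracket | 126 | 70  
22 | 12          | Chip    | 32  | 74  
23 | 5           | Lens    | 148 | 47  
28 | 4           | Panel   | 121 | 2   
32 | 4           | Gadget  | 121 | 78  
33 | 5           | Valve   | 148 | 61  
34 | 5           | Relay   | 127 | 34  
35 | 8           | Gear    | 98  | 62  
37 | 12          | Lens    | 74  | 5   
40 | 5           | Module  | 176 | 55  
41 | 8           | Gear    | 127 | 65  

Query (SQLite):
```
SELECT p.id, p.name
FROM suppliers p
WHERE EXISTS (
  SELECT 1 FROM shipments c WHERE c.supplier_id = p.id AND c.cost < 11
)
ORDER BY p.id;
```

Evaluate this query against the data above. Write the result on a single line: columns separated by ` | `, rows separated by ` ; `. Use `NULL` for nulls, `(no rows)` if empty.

4 | Ravi ; 12 | Ivy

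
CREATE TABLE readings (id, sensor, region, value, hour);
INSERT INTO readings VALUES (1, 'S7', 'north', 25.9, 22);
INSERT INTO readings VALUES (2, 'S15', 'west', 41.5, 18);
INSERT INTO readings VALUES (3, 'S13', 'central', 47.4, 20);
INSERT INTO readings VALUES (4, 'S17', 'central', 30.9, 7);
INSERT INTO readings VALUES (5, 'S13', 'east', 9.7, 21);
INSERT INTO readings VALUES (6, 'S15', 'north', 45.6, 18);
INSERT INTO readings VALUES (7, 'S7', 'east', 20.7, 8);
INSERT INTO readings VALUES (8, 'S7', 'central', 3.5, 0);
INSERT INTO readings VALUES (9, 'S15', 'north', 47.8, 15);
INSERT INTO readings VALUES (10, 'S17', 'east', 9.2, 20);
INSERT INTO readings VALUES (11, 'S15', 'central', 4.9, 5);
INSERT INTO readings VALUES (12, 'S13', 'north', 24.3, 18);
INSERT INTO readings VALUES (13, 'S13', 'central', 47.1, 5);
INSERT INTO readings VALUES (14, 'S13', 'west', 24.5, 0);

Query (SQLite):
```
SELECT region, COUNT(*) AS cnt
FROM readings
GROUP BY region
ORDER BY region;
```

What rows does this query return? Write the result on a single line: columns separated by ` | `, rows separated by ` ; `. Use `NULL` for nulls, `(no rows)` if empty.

Partition readings by region; compute COUNT(*) within each group.
  central: ids {3, 4, 8, 11, 13} → COUNT(*)=5
  east: ids {5, 7, 10} → COUNT(*)=3
  north: ids {1, 6, 9, 12} → COUNT(*)=4
  west: ids {2, 14} → COUNT(*)=2

central | 5 ; east | 3 ; north | 4 ; west | 2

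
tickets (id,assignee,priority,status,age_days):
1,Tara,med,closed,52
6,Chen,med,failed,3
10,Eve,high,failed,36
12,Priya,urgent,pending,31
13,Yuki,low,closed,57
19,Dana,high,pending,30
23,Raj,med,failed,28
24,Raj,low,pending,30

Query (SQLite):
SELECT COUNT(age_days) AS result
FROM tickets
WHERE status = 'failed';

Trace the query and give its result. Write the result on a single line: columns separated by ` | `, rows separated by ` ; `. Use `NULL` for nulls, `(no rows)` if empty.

3

Rows where status='failed' → age_days values: [3, 36, 28].
COUNT(age_days) counts non-NULL values → 3.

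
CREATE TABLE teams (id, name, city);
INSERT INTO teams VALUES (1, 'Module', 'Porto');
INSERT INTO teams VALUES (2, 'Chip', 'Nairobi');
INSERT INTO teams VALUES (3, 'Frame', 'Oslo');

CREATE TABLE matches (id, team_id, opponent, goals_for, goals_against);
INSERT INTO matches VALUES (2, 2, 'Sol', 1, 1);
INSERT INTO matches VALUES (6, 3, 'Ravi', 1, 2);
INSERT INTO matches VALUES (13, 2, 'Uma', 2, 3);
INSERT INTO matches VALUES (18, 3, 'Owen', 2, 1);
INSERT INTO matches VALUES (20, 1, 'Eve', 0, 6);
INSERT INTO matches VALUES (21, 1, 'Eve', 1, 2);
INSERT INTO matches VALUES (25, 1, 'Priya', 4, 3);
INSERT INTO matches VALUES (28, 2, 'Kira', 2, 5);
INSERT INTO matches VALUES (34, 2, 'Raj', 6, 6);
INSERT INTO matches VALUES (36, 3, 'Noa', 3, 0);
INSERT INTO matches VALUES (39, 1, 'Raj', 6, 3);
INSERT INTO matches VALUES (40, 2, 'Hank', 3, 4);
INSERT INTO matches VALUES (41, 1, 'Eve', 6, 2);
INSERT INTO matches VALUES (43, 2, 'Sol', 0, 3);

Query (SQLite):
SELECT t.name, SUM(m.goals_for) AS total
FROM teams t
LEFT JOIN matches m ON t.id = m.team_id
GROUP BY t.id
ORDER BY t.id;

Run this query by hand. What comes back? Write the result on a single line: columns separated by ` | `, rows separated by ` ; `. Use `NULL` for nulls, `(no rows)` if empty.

LEFT JOIN keeps every teams row; unmatched ones get NULL for matches columns.
Group by teams.id and compute SUM(m.goals_for). SUM over an all-NULL group is NULL.
  1: ids {20, 21, 25, 39, 41} → SUM(m.goals_for)=17
  2: ids {2, 13, 28, 34, 40, 43} → SUM(m.goals_for)=14
  3: ids {6, 18, 36} → SUM(m.goals_for)=6

Module | 17 ; Chip | 14 ; Frame | 6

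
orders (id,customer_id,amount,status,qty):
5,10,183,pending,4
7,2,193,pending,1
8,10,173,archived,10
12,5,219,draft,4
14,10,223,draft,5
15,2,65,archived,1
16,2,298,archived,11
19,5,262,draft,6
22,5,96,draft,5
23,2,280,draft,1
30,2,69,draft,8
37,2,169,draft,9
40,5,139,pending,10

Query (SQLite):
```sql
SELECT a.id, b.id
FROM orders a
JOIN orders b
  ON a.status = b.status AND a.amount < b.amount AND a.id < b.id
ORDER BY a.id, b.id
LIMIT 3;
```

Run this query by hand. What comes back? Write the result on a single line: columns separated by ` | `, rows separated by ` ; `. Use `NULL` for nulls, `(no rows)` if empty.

5 | 7 ; 8 | 16 ; 12 | 14

Pairs (a,b) with same status, a.amount < b.amount, a.id < b.id.
status groups: archived:{8,15,16} draft:{12,14,19,22,23,30,37} pending:{5,7,40}
Ordered by (a.id, b.id); first 3.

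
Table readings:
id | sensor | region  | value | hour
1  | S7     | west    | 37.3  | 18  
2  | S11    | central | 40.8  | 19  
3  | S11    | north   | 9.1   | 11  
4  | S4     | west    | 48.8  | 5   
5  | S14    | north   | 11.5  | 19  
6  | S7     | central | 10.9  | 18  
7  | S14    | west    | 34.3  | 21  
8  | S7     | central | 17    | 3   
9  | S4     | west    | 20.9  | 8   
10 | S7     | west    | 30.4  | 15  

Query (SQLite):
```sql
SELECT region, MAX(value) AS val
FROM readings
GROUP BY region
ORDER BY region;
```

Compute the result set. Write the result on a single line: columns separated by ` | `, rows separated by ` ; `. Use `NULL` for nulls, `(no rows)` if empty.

central | 40.8 ; north | 11.5 ; west | 48.8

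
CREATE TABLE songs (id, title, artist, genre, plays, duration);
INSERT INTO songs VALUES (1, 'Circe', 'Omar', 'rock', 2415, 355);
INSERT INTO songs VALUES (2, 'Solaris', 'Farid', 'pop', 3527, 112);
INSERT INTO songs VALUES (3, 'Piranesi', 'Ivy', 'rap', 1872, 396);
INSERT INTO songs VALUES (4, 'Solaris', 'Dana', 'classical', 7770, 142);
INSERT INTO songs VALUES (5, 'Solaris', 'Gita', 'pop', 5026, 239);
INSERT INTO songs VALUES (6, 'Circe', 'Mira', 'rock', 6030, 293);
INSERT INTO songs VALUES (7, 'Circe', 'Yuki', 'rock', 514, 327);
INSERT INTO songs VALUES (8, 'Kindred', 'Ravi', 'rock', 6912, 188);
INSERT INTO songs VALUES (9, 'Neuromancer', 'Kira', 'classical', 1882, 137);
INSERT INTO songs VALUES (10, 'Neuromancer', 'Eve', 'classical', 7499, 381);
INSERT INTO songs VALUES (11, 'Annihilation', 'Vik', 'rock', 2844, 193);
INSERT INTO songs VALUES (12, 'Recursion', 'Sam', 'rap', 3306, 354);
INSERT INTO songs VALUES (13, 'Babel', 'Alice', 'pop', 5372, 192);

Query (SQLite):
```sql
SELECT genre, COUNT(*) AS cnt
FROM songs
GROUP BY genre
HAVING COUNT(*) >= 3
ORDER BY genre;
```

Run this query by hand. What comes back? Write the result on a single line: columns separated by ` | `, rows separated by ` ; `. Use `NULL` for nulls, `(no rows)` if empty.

Partition songs by genre; compute COUNT(*) within each group.
HAVING: keep groups with count ≥ 3.
  classical: ids {4, 9, 10} → COUNT(*)=3
  pop: ids {2, 5, 13} → COUNT(*)=3
  rap: ids {3, 12} → COUNT(*)=2
  rock: ids {1, 6, 7, 8, 11} → COUNT(*)=5

classical | 3 ; pop | 3 ; rock | 5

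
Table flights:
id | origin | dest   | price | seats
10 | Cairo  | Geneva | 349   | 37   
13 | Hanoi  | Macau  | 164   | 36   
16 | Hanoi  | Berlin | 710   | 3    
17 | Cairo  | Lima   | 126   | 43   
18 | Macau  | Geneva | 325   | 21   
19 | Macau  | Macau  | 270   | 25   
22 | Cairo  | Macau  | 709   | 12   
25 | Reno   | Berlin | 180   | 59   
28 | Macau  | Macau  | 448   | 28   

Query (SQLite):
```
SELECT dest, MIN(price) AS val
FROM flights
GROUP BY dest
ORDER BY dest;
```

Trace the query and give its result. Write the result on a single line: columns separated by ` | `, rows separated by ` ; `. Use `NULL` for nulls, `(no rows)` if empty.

Berlin | 180 ; Geneva | 325 ; Lima | 126 ; Macau | 164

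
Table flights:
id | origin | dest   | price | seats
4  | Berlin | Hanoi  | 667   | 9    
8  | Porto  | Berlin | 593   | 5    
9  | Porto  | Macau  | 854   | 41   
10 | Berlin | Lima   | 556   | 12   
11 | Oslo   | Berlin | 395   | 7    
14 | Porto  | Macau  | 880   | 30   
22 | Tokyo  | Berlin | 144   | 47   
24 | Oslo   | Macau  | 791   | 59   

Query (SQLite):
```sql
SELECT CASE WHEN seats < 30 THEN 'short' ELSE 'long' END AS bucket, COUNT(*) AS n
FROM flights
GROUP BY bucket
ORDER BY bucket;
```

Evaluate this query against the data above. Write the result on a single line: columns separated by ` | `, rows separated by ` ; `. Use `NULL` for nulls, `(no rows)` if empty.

Bucket rows by seats < 30 → 'short' else 'long'; count each bucket.

long | 4 ; short | 4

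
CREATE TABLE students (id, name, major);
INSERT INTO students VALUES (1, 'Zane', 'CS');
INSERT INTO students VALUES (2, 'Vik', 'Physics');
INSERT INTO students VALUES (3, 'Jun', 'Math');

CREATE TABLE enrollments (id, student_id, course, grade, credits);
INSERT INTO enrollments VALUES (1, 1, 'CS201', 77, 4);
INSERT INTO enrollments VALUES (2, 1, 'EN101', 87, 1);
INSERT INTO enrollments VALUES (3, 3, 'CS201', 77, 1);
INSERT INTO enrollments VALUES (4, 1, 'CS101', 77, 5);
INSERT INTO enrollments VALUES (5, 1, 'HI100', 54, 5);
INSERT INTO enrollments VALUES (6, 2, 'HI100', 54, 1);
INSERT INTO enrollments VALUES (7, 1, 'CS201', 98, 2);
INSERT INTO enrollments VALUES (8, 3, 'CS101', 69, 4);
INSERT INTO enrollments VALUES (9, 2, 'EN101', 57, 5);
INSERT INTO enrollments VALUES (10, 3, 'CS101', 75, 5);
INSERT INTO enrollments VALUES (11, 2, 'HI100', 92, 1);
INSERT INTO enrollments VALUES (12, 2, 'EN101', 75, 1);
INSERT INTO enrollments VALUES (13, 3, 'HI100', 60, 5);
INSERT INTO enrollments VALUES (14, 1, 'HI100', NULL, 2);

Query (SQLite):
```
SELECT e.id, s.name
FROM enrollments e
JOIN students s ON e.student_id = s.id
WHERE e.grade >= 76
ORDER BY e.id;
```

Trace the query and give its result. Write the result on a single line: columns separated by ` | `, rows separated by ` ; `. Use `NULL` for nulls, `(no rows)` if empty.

Each enrollments row matches the students row where student_id = students.id.
Then keep rows with e.grade >= 76.

1 | Zane ; 2 | Zane ; 3 | Jun ; 4 | Zane ; 7 | Zane ; 11 | Vik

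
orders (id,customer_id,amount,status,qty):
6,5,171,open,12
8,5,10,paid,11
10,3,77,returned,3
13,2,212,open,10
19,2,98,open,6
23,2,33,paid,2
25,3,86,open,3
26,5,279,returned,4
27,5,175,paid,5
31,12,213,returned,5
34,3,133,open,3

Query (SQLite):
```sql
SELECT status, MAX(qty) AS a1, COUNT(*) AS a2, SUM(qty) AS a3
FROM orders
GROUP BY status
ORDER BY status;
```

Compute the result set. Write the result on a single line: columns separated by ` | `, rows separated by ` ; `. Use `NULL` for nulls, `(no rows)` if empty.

open | 12 | 5 | 34 ; paid | 11 | 3 | 18 ; returned | 5 | 3 | 12

Group orders by status.
Per group compute: MAX(qty), COUNT(*), SUM(qty).
  open: ids {6, 13, 19, 25, 34} → MAX(qty)=12, COUNT(*)=5, SUM(qty)=34
  paid: ids {8, 23, 27} → MAX(qty)=11, COUNT(*)=3, SUM(qty)=18
  returned: ids {10, 26, 31} → MAX(qty)=5, COUNT(*)=3, SUM(qty)=12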